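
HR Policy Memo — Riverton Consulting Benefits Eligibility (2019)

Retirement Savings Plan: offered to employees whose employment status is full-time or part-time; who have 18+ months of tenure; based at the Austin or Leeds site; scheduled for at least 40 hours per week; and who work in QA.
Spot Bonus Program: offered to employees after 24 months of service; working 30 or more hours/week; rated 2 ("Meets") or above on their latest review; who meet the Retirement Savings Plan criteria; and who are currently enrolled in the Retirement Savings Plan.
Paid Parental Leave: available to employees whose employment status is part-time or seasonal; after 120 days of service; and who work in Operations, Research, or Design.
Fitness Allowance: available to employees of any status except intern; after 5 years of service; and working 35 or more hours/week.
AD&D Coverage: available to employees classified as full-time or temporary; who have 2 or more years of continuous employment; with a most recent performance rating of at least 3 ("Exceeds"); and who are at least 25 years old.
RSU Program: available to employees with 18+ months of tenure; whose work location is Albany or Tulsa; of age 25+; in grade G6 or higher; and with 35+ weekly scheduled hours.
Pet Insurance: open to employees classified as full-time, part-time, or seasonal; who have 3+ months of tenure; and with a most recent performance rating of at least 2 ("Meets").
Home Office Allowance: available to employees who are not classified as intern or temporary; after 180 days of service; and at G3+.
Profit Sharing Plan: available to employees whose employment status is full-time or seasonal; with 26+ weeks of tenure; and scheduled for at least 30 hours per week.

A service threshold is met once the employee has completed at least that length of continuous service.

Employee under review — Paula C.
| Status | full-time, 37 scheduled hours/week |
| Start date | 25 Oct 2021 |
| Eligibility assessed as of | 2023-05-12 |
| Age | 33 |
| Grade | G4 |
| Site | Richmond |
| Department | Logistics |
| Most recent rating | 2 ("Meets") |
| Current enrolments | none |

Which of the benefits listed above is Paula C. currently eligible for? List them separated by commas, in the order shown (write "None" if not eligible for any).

Pet Insurance, Home Office Allowance, Profit Sharing Plan

Service from 25 Oct 2021 to 2023-05-12: 564 days.
Retirement Savings Plan — status full-time ✓; service 564 days ≥ 18 months (≈540 days) ✓; site Richmond ✗ (not Austin or Leeds) → not eligible.
Spot Bonus Program — service 564 days < 24 months (≈720 days) ✗ → not eligible.
Paid Parental Leave — status full-time ✗ (requires part-time or seasonal) → not eligible.
Fitness Allowance — status full-time ✓ (not excluded); service 564 days < 5 years (≈1825 days) ✗ → not eligible.
AD&D Coverage — status full-time ✓; service 564 days < 2 years (≈730 days) ✗ → not eligible.
RSU Program — service 564 days ≥ 18 months (≈540 days) ✓; site Richmond ✗ (not Albany or Tulsa) → not eligible.
Pet Insurance — status full-time ✓; service 564 days ≥ 3 months (≈90 days) ✓; rating 2 ≥ 2 ✓ → eligible.
Home Office Allowance — status full-time ✓ (not excluded); service 564 days ≥ 180 days ✓; grade G4 ≥ G3 ✓ → eligible.
Profit Sharing Plan — status full-time ✓; service 564 days ≥ 26 weeks (≈182 days) ✓; 37 hrs/wk ≥ 30 ✓ → eligible.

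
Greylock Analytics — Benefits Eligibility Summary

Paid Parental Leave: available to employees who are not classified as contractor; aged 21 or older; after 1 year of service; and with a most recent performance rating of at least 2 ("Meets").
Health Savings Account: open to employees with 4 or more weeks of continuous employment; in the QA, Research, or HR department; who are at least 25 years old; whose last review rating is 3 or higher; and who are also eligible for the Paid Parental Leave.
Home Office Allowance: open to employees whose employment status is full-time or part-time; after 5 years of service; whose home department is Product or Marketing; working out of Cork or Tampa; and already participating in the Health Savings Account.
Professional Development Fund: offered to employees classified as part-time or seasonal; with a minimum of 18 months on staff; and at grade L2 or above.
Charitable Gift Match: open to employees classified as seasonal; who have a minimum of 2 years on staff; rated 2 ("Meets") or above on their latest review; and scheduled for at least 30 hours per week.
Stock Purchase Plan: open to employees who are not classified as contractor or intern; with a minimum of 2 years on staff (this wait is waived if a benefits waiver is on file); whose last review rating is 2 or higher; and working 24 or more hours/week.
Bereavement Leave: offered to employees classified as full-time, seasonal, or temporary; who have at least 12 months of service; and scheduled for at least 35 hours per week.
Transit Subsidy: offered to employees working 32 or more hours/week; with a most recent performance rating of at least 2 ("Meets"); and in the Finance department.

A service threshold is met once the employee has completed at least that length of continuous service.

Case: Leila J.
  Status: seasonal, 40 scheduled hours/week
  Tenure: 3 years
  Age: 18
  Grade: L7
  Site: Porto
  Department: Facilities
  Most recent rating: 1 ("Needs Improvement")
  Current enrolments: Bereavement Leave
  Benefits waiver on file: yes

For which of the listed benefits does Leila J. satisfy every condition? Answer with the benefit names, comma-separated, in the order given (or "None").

Professional Development Fund, Bereavement Leave

Paid Parental Leave — status seasonal ✓ (not excluded); age 18 < 21 ✗ → not eligible.
Health Savings Account — service 3 years ≥ 4 weeks (≈28 days) ✓; dept Facilities ✗ → not eligible.
Home Office Allowance — status seasonal ✗ (requires full-time or part-time) → not eligible.
Professional Development Fund — status seasonal ✓; service 3 years ≥ 18 months (≈540 days) ✓; grade L7 ≥ L2 ✓ → eligible.
Charitable Gift Match — status seasonal ✓; service 3 years ≥ 2 years ✓; rating 1 < 2 ✗ → not eligible.
Stock Purchase Plan — status seasonal ✓ (not excluded); benefits waiver on file ✓; rating 1 < 2 ✗ → not eligible.
Bereavement Leave — status seasonal ✓; service 3 years ≥ 12 months (≈360 days) ✓; 40 hrs/wk ≥ 35 ✓ → eligible.
Transit Subsidy — 40 hrs/wk ≥ 32 ✓; rating 1 < 2 ✗ → not eligible.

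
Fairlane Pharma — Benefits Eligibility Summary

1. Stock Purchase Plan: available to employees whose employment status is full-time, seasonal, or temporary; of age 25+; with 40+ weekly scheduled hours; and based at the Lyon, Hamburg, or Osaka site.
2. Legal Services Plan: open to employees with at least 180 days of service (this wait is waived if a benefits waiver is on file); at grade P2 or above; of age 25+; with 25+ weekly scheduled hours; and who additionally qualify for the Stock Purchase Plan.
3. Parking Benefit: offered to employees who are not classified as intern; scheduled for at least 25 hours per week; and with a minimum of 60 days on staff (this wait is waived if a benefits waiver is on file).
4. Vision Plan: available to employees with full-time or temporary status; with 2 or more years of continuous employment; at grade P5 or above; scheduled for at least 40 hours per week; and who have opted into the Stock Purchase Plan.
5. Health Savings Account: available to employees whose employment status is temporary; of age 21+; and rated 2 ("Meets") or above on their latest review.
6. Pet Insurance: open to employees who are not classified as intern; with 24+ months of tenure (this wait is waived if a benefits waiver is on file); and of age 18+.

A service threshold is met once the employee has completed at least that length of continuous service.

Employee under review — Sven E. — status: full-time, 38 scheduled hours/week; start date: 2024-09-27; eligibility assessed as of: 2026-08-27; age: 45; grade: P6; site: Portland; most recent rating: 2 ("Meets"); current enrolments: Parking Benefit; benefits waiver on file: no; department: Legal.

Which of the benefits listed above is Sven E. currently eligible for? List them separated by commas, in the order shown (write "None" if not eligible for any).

Parking Benefit

Service from 2024-09-27 to 2026-08-27: 699 days.
Stock Purchase Plan — status full-time ✓; age 45 ≥ 25 ✓; 38 hrs/wk < 40 ✗ → not eligible.
Legal Services Plan — no waiver, service 699 days ≥ 180 days ✓; grade P6 ≥ P2 ✓; age 45 ≥ 25 ✓; 38 hrs/wk ≥ 25 ✓; not eligible for Stock Purchase Plan ✗ → not eligible.
Parking Benefit — status full-time ✓ (not excluded); 38 hrs/wk ≥ 25 ✓; no waiver, service 699 days ≥ 60 days ✓ → eligible.
Vision Plan — status full-time ✓; service 699 days < 2 years (≈730 days) ✗ → not eligible.
Health Savings Account — status full-time ✗ (requires temporary) → not eligible.
Pet Insurance — status full-time ✓ (not excluded); no waiver, service 699 days < 24 months (≈720 days) ✗ → not eligible.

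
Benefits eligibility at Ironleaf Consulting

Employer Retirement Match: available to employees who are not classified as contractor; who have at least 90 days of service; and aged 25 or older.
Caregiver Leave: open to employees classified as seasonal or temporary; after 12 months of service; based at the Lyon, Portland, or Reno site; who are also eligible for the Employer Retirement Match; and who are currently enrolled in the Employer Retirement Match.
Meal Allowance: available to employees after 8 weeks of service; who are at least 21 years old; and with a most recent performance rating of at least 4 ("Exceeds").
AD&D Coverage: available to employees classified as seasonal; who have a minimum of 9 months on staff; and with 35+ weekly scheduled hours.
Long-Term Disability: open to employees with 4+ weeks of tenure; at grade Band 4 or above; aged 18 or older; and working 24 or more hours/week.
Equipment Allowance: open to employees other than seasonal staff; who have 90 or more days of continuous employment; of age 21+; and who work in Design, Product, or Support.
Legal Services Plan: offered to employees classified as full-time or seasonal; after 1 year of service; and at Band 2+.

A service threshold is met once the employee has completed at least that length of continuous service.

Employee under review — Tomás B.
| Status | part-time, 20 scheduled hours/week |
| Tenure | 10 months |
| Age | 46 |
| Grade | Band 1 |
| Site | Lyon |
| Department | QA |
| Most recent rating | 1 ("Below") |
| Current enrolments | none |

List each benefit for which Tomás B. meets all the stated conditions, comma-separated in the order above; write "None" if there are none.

Employer Retirement Match — status part-time ✓ (not excluded); service 10 months ≥ 90 days ✓; age 46 ≥ 25 ✓ → eligible.
Caregiver Leave — status part-time ✗ (requires seasonal or temporary) → not eligible.
Meal Allowance — service 10 months ≥ 8 weeks (≈56 days) ✓; age 46 ≥ 21 ✓; rating 1 < 4 ✗ → not eligible.
AD&D Coverage — status part-time ✗ (requires seasonal) → not eligible.
Long-Term Disability — service 10 months ≥ 4 weeks (≈28 days) ✓; grade Band 1 < Band 4 ✗ → not eligible.
Equipment Allowance — status part-time ✓ (not excluded); service 10 months ≥ 90 days ✓; age 46 ≥ 21 ✓; dept QA ✗ → not eligible.
Legal Services Plan — status part-time ✗ (requires full-time or seasonal) → not eligible.

Employer Retirement Match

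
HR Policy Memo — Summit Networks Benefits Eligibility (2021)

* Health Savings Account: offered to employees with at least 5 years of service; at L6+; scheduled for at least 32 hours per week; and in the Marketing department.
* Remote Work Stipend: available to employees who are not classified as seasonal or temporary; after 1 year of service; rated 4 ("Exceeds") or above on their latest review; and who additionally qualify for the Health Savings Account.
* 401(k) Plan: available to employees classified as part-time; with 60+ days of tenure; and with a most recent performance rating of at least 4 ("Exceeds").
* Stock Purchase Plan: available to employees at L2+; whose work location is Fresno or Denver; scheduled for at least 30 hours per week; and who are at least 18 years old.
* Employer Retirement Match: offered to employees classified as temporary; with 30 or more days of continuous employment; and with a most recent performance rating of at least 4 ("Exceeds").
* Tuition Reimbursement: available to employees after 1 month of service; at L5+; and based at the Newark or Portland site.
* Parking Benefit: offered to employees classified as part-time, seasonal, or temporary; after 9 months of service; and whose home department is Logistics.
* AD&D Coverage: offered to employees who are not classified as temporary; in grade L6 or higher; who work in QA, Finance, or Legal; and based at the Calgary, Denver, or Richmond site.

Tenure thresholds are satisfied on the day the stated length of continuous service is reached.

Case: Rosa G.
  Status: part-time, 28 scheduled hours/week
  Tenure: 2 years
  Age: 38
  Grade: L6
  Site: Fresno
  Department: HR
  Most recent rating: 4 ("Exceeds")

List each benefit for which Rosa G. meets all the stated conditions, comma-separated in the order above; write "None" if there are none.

401(k) Plan

Health Savings Account — service 2 years < 5 years ✗ → not eligible.
Remote Work Stipend — status part-time ✓ (not excluded); service 2 years ≥ 1 year ✓; rating 4 ≥ 4 ✓; not eligible for Health Savings Account ✗ → not eligible.
401(k) Plan — status part-time ✓; service 2 years ≥ 60 days ✓; rating 4 ≥ 4 ✓ → eligible.
Stock Purchase Plan — grade L6 ≥ L2 ✓; site Fresno ✓; 28 hrs/wk < 30 ✗ → not eligible.
Employer Retirement Match — status part-time ✗ (requires temporary) → not eligible.
Tuition Reimbursement — service 2 years ≥ 1 month (≈30 days) ✓; grade L6 ≥ L5 ✓; site Fresno ✗ (not Newark or Portland) → not eligible.
Parking Benefit — status part-time ✓; service 2 years ≥ 9 months (≈270 days) ✓; dept HR ✗ → not eligible.
AD&D Coverage — status part-time ✓ (not excluded); grade L6 ≥ L6 ✓; dept HR ✗ → not eligible.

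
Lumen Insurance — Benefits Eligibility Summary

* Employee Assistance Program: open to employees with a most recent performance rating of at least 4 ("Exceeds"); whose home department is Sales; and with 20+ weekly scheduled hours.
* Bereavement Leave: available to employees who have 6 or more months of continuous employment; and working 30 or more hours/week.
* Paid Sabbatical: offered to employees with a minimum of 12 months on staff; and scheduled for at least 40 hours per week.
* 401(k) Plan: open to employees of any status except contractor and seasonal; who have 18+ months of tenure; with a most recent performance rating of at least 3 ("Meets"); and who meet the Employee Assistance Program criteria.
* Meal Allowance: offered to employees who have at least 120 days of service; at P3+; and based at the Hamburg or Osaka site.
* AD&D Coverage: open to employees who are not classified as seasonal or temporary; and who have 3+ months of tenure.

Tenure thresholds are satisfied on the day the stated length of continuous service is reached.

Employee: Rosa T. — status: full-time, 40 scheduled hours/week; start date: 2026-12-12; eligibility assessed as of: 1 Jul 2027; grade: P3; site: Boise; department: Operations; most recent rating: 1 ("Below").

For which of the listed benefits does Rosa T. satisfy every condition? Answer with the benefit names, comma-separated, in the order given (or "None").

Service from 2026-12-12 to 1 Jul 2027: 201 days.
Employee Assistance Program — rating 1 < 4 ✗ → not eligible.
Bereavement Leave — service 201 days ≥ 6 months (≈180 days) ✓; 40 hrs/wk ≥ 30 ✓ → eligible.
Paid Sabbatical — service 201 days < 12 months (≈360 days) ✗ → not eligible.
401(k) Plan — status full-time ✓ (not excluded); service 201 days < 18 months (≈540 days) ✗ → not eligible.
Meal Allowance — service 201 days ≥ 120 days ✓; grade P3 ≥ P3 ✓; site Boise ✗ (not Hamburg or Osaka) → not eligible.
AD&D Coverage — status full-time ✓ (not excluded); service 201 days ≥ 3 months (≈90 days) ✓ → eligible.

Bereavement Leave, AD&D Coverage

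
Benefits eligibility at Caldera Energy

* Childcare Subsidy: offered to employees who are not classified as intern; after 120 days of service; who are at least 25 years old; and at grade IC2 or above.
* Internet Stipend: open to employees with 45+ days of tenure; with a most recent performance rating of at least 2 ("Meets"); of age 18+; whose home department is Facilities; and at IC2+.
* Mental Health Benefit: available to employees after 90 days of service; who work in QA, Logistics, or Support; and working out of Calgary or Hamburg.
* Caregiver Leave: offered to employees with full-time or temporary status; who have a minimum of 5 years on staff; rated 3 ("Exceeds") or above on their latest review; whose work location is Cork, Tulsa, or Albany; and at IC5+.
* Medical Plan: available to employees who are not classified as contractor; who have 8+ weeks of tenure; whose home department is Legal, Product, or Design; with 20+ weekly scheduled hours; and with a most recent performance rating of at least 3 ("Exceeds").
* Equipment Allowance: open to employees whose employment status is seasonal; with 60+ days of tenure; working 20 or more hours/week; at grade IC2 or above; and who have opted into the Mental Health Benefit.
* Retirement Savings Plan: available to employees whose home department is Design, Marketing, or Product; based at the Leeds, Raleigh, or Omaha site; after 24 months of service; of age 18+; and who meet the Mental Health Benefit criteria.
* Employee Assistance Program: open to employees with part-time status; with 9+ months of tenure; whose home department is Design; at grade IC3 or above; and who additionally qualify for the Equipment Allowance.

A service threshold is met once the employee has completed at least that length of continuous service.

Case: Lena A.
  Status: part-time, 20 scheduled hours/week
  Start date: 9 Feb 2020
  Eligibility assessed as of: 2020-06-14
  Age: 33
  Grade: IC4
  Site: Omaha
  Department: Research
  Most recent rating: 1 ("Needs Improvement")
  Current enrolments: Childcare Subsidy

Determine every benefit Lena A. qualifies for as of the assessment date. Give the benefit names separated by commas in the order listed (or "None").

Childcare Subsidy

Service from 9 Feb 2020 to 2020-06-14: 126 days.
Childcare Subsidy — status part-time ✓ (not excluded); service 126 days ≥ 120 days ✓; age 33 ≥ 25 ✓; grade IC4 ≥ IC2 ✓ → eligible.
Internet Stipend — service 126 days ≥ 45 days ✓; rating 1 < 2 ✗ → not eligible.
Mental Health Benefit — service 126 days ≥ 90 days ✓; dept Research ✗ → not eligible.
Caregiver Leave — status part-time ✗ (requires full-time or temporary) → not eligible.
Medical Plan — status part-time ✓ (not excluded); service 126 days ≥ 8 weeks (≈56 days) ✓; dept Research ✗ → not eligible.
Equipment Allowance — status part-time ✗ (requires seasonal) → not eligible.
Retirement Savings Plan — dept Research ✗ → not eligible.
Employee Assistance Program — status part-time ✓; service 126 days < 9 months (≈270 days) ✗ → not eligible.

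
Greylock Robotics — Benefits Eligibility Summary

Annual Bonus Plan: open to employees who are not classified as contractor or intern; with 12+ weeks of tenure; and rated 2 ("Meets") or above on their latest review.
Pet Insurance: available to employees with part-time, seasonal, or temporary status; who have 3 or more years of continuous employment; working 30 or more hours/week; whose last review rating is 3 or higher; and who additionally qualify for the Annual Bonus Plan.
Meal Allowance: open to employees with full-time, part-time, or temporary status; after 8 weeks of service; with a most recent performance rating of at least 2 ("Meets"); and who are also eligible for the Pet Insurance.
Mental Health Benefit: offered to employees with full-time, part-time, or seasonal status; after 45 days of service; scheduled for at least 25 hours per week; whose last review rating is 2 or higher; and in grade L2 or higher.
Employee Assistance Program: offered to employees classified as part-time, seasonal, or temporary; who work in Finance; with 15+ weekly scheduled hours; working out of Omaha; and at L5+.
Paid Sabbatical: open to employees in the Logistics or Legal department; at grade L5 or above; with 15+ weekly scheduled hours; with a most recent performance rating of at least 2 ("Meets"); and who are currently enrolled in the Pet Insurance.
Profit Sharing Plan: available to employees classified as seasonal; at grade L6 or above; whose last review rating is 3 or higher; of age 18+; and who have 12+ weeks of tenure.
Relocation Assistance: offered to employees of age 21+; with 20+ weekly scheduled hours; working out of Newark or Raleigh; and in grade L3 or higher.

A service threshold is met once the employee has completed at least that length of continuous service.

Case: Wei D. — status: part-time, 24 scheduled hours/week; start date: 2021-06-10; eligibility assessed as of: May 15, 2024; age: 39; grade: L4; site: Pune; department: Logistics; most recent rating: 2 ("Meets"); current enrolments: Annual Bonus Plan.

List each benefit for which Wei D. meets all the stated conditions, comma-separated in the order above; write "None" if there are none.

Service from 2021-06-10 to May 15, 2024: 1070 days.
Annual Bonus Plan — status part-time ✓ (not excluded); service 1070 days ≥ 12 weeks (≈84 days) ✓; rating 2 ≥ 2 ✓ → eligible.
Pet Insurance — status part-time ✓; service 1070 days < 3 years (≈1095 days) ✗ → not eligible.
Meal Allowance — status part-time ✓; service 1070 days ≥ 8 weeks (≈56 days) ✓; rating 2 ≥ 2 ✓; not eligible for Pet Insurance ✗ → not eligible.
Mental Health Benefit — status part-time ✓; service 1070 days ≥ 45 days ✓; 24 hrs/wk < 25 ✗ → not eligible.
Employee Assistance Program — status part-time ✓; dept Logistics ✗ → not eligible.
Paid Sabbatical — dept Logistics ✓; grade L4 < L5 ✗ → not eligible.
Profit Sharing Plan — status part-time ✗ (requires seasonal) → not eligible.
Relocation Assistance — age 39 ≥ 21 ✓; 24 hrs/wk ≥ 20 ✓; site Pune ✗ (not Newark or Raleigh) → not eligible.

Annual Bonus Plan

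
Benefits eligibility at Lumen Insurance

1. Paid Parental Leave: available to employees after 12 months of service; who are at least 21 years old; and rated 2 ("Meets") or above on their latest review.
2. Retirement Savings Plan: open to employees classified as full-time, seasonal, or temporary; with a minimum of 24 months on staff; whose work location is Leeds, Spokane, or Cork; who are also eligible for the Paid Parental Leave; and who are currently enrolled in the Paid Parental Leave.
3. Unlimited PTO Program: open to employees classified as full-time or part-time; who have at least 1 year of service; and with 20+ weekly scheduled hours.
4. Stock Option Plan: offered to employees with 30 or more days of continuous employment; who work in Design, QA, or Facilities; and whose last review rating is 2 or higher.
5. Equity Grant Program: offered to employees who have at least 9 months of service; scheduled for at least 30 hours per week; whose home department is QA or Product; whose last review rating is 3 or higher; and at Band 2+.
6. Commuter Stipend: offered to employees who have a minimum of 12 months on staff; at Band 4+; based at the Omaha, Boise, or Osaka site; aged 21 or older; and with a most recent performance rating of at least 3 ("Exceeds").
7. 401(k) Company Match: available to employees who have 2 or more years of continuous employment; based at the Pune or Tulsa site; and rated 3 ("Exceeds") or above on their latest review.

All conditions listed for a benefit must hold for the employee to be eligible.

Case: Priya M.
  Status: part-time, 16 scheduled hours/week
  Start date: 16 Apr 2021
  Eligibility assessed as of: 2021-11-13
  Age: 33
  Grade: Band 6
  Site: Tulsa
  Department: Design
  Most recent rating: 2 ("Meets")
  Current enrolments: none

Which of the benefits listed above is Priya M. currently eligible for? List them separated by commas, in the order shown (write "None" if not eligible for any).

Stock Option Plan

Service from 16 Apr 2021 to 2021-11-13: 211 days.
Paid Parental Leave — service 211 days < 12 months (≈360 days) ✗ → not eligible.
Retirement Savings Plan — status part-time ✗ (requires full-time, seasonal, or temporary) → not eligible.
Unlimited PTO Program — status part-time ✓; service 211 days < 1 year (≈365 days) ✗ → not eligible.
Stock Option Plan — service 211 days ≥ 30 days ✓; dept Design ✓; rating 2 ≥ 2 ✓ → eligible.
Equity Grant Program — service 211 days < 9 months (≈270 days) ✗ → not eligible.
Commuter Stipend — service 211 days < 12 months (≈360 days) ✗ → not eligible.
401(k) Company Match — service 211 days < 2 years (≈730 days) ✗ → not eligible.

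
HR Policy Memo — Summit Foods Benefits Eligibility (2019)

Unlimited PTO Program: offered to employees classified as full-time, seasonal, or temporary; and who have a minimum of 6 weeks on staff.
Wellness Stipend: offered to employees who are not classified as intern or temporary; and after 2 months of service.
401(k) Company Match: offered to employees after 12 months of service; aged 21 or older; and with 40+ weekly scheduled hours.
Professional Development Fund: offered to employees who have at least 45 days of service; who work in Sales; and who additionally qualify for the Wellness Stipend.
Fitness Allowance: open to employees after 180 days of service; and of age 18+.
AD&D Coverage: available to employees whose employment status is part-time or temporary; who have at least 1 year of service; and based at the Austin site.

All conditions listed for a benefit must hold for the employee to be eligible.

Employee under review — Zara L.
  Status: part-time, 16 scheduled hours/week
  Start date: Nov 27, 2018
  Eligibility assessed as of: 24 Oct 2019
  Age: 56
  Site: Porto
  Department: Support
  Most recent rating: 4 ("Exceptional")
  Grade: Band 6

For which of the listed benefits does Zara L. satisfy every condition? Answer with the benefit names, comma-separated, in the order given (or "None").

Service from Nov 27, 2018 to 24 Oct 2019: 331 days.
Unlimited PTO Program — status part-time ✗ (requires full-time, seasonal, or temporary) → not eligible.
Wellness Stipend — status part-time ✓ (not excluded); service 331 days ≥ 2 months (≈60 days) ✓ → eligible.
401(k) Company Match — service 331 days < 12 months (≈360 days) ✗ → not eligible.
Professional Development Fund — service 331 days ≥ 45 days ✓; dept Support ✗ → not eligible.
Fitness Allowance — service 331 days ≥ 180 days ✓; age 56 ≥ 18 ✓ → eligible.
AD&D Coverage — status part-time ✓; service 331 days < 1 year (≈365 days) ✗ → not eligible.

Wellness Stipend, Fitness Allowance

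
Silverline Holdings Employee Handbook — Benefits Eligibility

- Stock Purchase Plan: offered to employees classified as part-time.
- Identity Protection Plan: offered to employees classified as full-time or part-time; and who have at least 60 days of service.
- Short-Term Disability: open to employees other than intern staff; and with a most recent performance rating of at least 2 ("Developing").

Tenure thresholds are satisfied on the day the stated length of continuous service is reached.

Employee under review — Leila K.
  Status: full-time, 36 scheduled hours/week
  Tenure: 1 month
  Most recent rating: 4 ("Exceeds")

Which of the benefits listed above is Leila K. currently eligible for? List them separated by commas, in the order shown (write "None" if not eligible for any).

Stock Purchase Plan — status full-time ✗ (requires part-time) → not eligible.
Identity Protection Plan — status full-time ✓; service 1 month < 60 days ✗ → not eligible.
Short-Term Disability — status full-time ✓ (not excluded); rating 4 ≥ 2 ✓ → eligible.

Short-Term Disability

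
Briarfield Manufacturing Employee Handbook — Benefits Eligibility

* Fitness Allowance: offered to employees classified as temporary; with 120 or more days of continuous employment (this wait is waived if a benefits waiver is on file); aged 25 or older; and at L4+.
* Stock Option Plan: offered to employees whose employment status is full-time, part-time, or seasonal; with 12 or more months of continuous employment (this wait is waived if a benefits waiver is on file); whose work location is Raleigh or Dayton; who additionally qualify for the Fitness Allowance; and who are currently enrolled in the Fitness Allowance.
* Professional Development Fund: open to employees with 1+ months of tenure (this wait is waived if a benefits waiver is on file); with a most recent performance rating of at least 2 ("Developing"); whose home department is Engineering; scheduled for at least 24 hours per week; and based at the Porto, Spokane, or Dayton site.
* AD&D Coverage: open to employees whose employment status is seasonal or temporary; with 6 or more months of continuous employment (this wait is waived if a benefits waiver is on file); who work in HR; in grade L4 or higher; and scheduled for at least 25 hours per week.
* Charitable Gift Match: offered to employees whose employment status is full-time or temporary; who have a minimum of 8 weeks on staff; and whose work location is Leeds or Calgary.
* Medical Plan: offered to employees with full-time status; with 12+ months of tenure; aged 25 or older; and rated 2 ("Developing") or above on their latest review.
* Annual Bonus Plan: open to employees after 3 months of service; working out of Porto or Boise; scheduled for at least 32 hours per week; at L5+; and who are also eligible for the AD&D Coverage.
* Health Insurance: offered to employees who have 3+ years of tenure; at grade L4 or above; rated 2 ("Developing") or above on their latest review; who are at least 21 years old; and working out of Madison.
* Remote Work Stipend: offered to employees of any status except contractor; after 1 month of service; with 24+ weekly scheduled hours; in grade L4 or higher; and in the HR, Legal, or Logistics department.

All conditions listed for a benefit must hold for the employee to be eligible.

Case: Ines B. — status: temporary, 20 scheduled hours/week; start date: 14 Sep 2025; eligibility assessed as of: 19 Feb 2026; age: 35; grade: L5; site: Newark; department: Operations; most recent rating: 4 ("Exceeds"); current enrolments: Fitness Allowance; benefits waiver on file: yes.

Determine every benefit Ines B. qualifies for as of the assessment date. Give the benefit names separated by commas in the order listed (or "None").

Service from 14 Sep 2025 to 19 Feb 2026: 158 days.
Fitness Allowance — status temporary ✓; benefits waiver on file ✓; age 35 ≥ 25 ✓; grade L5 ≥ L4 ✓ → eligible.
Stock Option Plan — status temporary ✗ (requires full-time, part-time, or seasonal) → not eligible.
Professional Development Fund — benefits waiver on file ✓; rating 4 ≥ 2 ✓; dept Operations ✗ → not eligible.
AD&D Coverage — status temporary ✓; benefits waiver on file ✓; dept Operations ✗ → not eligible.
Charitable Gift Match — status temporary ✓; service 158 days ≥ 8 weeks (≈56 days) ✓; site Newark ✗ (not Leeds or Calgary) → not eligible.
Medical Plan — status temporary ✗ (requires full-time) → not eligible.
Annual Bonus Plan — service 158 days ≥ 3 months (≈90 days) ✓; site Newark ✗ (not Porto or Boise) → not eligible.
Health Insurance — service 158 days < 3 years (≈1095 days) ✗ → not eligible.
Remote Work Stipend — status temporary ✓ (not excluded); service 158 days ≥ 1 month (≈30 days) ✓; 20 hrs/wk < 24 ✗ → not eligible.

Fitness Allowance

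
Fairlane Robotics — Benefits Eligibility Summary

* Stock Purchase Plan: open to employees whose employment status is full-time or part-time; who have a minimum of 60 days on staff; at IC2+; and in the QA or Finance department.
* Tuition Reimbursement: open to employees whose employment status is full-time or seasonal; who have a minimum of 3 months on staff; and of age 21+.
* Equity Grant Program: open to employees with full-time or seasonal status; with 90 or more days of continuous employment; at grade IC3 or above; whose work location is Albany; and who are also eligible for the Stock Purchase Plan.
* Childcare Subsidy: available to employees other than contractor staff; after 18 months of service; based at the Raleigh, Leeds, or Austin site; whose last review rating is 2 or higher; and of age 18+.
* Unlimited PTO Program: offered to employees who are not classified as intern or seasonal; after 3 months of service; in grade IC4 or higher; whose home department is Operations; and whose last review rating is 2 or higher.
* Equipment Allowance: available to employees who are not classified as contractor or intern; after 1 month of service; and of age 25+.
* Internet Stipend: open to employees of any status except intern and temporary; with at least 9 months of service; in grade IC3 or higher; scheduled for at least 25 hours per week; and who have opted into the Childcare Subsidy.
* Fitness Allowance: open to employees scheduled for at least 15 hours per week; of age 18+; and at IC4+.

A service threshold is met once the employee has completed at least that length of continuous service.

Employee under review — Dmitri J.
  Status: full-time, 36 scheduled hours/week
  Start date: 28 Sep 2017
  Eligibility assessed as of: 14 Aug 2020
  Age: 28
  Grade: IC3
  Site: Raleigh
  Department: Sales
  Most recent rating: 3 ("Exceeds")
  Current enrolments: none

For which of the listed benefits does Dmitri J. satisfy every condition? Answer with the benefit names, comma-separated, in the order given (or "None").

Tuition Reimbursement, Childcare Subsidy, Equipment Allowance

Service from 28 Sep 2017 to 14 Aug 2020: 1051 days.
Stock Purchase Plan — status full-time ✓; service 1051 days ≥ 60 days ✓; grade IC3 ≥ IC2 ✓; dept Sales ✗ → not eligible.
Tuition Reimbursement — status full-time ✓; service 1051 days ≥ 3 months (≈90 days) ✓; age 28 ≥ 21 ✓ → eligible.
Equity Grant Program — status full-time ✓; service 1051 days ≥ 90 days ✓; grade IC3 ≥ IC3 ✓; site Raleigh ✗ (not Albany) → not eligible.
Childcare Subsidy — status full-time ✓ (not excluded); service 1051 days ≥ 18 months (≈540 days) ✓; site Raleigh ✓; rating 3 ≥ 2 ✓; age 28 ≥ 18 ✓ → eligible.
Unlimited PTO Program — status full-time ✓ (not excluded); service 1051 days ≥ 3 months (≈90 days) ✓; grade IC3 < IC4 ✗ → not eligible.
Equipment Allowance — status full-time ✓ (not excluded); service 1051 days ≥ 1 month (≈30 days) ✓; age 28 ≥ 25 ✓ → eligible.
Internet Stipend — status full-time ✓ (not excluded); service 1051 days ≥ 9 months (≈270 days) ✓; grade IC3 ≥ IC3 ✓; 36 hrs/wk ≥ 25 ✓; not enrolled in Childcare Subsidy ✗ → not eligible.
Fitness Allowance — 36 hrs/wk ≥ 15 ✓; age 28 ≥ 18 ✓; grade IC3 < IC4 ✗ → not eligible.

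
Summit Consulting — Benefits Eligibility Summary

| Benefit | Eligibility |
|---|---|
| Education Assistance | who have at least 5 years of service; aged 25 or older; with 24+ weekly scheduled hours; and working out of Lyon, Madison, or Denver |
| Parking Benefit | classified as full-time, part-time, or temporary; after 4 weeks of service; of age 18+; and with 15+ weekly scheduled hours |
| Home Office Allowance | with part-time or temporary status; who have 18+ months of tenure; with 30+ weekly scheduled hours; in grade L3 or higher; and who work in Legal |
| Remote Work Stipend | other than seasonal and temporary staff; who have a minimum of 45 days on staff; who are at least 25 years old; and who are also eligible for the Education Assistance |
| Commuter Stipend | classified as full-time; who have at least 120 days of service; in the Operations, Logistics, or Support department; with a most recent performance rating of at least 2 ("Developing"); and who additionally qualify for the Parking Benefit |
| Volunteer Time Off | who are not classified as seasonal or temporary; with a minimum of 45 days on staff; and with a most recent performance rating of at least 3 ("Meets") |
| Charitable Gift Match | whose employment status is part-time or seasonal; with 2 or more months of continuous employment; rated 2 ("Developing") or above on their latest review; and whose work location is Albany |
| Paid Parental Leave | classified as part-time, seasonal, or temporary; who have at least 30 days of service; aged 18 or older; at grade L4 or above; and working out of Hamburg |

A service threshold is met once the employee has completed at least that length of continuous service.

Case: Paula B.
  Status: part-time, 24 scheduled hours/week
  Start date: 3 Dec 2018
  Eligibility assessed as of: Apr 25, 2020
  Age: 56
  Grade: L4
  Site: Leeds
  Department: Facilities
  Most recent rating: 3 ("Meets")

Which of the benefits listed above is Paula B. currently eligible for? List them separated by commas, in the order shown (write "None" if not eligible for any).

Parking Benefit, Volunteer Time Off

Service from 3 Dec 2018 to Apr 25, 2020: 509 days.
Education Assistance — service 509 days < 5 years (≈1825 days) ✗ → not eligible.
Parking Benefit — status part-time ✓; service 509 days ≥ 4 weeks (≈28 days) ✓; age 56 ≥ 18 ✓; 24 hrs/wk ≥ 15 ✓ → eligible.
Home Office Allowance — status part-time ✓; service 509 days < 18 months (≈540 days) ✗ → not eligible.
Remote Work Stipend — status part-time ✓ (not excluded); service 509 days ≥ 45 days ✓; age 56 ≥ 25 ✓; not eligible for Education Assistance ✗ → not eligible.
Commuter Stipend — status part-time ✗ (requires full-time) → not eligible.
Volunteer Time Off — status part-time ✓ (not excluded); service 509 days ≥ 45 days ✓; rating 3 ≥ 3 ✓ → eligible.
Charitable Gift Match — status part-time ✓; service 509 days ≥ 2 months (≈60 days) ✓; rating 3 ≥ 2 ✓; site Leeds ✗ (not Albany) → not eligible.
Paid Parental Leave — status part-time ✓; service 509 days ≥ 30 days ✓; age 56 ≥ 18 ✓; grade L4 ≥ L4 ✓; site Leeds ✗ (not Hamburg) → not eligible.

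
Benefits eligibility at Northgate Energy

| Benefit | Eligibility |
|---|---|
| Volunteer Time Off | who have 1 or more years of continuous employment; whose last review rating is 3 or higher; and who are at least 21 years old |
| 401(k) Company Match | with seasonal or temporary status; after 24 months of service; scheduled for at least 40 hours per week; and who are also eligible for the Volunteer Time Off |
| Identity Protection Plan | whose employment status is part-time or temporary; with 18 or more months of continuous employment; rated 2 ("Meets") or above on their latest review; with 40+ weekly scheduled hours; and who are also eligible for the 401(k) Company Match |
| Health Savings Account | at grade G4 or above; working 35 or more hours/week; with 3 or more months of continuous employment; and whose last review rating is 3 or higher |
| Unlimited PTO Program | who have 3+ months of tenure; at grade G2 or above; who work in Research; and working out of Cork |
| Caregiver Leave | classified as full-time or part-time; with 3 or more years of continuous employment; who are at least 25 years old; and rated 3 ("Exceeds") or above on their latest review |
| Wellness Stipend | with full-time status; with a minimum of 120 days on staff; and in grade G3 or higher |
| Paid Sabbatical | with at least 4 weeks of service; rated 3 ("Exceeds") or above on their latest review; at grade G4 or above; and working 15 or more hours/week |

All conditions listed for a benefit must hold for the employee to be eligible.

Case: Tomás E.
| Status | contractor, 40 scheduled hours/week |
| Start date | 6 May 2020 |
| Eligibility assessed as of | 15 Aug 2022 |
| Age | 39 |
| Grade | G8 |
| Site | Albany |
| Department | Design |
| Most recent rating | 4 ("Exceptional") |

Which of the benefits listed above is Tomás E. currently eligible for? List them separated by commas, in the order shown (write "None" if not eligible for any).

Volunteer Time Off, Health Savings Account, Paid Sabbatical

Service from 6 May 2020 to 15 Aug 2022: 831 days.
Volunteer Time Off — service 831 days ≥ 1 year (≈365 days) ✓; rating 4 ≥ 3 ✓; age 39 ≥ 21 ✓ → eligible.
401(k) Company Match — status contractor ✗ (requires seasonal or temporary) → not eligible.
Identity Protection Plan — status contractor ✗ (requires part-time or temporary) → not eligible.
Health Savings Account — grade G8 ≥ G4 ✓; 40 hrs/wk ≥ 35 ✓; service 831 days ≥ 3 months (≈90 days) ✓; rating 4 ≥ 3 ✓ → eligible.
Unlimited PTO Program — service 831 days ≥ 3 months (≈90 days) ✓; grade G8 ≥ G2 ✓; dept Design ✗ → not eligible.
Caregiver Leave — status contractor ✗ (requires full-time or part-time) → not eligible.
Wellness Stipend — status contractor ✗ (requires full-time) → not eligible.
Paid Sabbatical — service 831 days ≥ 4 weeks (≈28 days) ✓; rating 4 ≥ 3 ✓; grade G8 ≥ G4 ✓; 40 hrs/wk ≥ 15 ✓ → eligible.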